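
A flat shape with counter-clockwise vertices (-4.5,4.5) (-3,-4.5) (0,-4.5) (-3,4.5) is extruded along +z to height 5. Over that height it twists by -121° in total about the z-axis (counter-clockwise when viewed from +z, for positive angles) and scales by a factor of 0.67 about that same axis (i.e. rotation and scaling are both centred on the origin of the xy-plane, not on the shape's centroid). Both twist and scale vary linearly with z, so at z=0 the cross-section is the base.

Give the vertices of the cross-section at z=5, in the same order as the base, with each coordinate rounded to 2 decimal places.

t = z/height = 5/5 = 1
s = 1 + (scale-1)·z/height = 1 + (0.67-1)·5/5 = 0.670000
θ = twist·z/height = -121°·5/5 = -121.0000° = -2.111848 rad
cos θ = -0.515038, sin θ = -0.857167 (intermediates below are computed at full precision and shown rounded to 5 d.p.)
v1: (-4.5,4.5) → rotate → (6.17492,1.53958) → ×s → (4.13720,1.03152) → (4.14,1.03)
v2: (-3,-4.5) → rotate → (-2.31214,4.88917) → ×s → (-1.54913,3.27575) → (-1.55,3.28)
v3: (0,-4.5) → rotate → (-3.85725,2.31767) → ×s → (-2.58436,1.55284) → (-2.58,1.55)
v4: (-3,4.5) → rotate → (5.40237,0.25383) → ×s → (3.61959,0.17007) → (3.62,0.17)

Cross-section at z=5: (4.14,1.03) (-1.55,3.28) (-2.58,1.55) (3.62,0.17)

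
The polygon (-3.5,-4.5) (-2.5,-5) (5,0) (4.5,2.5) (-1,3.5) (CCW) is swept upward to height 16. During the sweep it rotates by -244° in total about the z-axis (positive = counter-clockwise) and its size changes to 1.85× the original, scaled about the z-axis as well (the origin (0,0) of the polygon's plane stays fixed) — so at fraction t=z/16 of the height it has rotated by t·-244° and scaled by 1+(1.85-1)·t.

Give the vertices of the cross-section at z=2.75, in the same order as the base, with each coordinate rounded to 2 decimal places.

Cross-section at z=2.75: (-6.43,-1.16) (-5.96,-2.35) (4.26,-3.83) (5.75,-1.32) (1.83,3.75)

t = z/height = 2.75/16 = 0.171875
s = 1 + (scale-1)·z/height = 1 + (1.85-1)·2.75/16 = 1.146094
θ = twist·z/height = -244°·2.75/16 = -41.9375° = -0.731947 rad
cos θ = 0.743874, sin θ = -0.668320 (intermediates below are computed at full precision and shown rounded to 5 d.p.)
v1: (-3.5,-4.5) → rotate → (-5.61100,-1.00832) → ×s → (-6.43073,-1.15562) → (-6.43,-1.16)
v2: (-2.5,-5) → rotate → (-5.20128,-2.04857) → ×s → (-5.96116,-2.34786) → (-5.96,-2.35)
v3: (5,0) → rotate → (3.71937,-3.34160) → ×s → (4.26275,-3.82978) → (4.26,-3.83)
v4: (4.5,2.5) → rotate → (5.01823,-1.14775) → ×s → (5.75137,-1.31543) → (5.75,-1.32)
v5: (-1,3.5) → rotate → (1.59524,3.27188) → ×s → (1.82830,3.74988) → (1.83,3.75)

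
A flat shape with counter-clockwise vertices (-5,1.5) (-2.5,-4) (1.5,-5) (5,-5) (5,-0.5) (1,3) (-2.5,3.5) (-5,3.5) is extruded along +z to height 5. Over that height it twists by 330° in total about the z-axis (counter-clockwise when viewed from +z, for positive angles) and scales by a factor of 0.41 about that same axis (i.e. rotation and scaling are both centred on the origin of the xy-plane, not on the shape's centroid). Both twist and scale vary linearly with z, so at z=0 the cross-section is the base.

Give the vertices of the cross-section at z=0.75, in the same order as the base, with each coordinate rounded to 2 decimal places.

Cross-section at z=0.75: (-4.00,-2.58) (1.29,-4.10) (4.35,-1.92) (6.43,0.51) (3.31,3.17) (-1.49,2.47) (-3.91,0.34) (-5.39,-1.39)

t = z/height = 0.75/5 = 0.15
s = 1 + (scale-1)·z/height = 1 + (0.41-1)·0.75/5 = 0.911500
θ = twist·z/height = 330°·0.75/5 = 49.5000° = 0.863938 rad
cos θ = 0.649448, sin θ = 0.760406 (intermediates below are computed at full precision and shown rounded to 5 d.p.)
v1: (-5,1.5) → rotate → (-4.38785,-2.82786) → ×s → (-3.99952,-2.57759) → (-4.00,-2.58)
v2: (-2.5,-4) → rotate → (1.41800,-4.49881) → ×s → (1.29251,-4.10066) → (1.29,-4.10)
v3: (1.5,-5) → rotate → (4.77620,-2.10663) → ×s → (4.35351,-1.92019) → (4.35,-1.92)
v4: (5,-5) → rotate → (7.04927,0.55479) → ×s → (6.42541,0.50569) → (6.43,0.51)
v5: (5,-0.5) → rotate → (3.62744,3.47731) → ×s → (3.30641,3.16956) → (3.31,3.17)
v6: (1,3) → rotate → (-1.63177,2.70875) → ×s → (-1.48736,2.46903) → (-1.49,2.47)
v7: (-2.5,3.5) → rotate → (-4.28504,0.37205) → ×s → (-3.90581,0.33913) → (-3.91,0.34)
v8: (-5,3.5) → rotate → (-5.90866,-1.52896) → ×s → (-5.38574,-1.39365) → (-5.39,-1.39)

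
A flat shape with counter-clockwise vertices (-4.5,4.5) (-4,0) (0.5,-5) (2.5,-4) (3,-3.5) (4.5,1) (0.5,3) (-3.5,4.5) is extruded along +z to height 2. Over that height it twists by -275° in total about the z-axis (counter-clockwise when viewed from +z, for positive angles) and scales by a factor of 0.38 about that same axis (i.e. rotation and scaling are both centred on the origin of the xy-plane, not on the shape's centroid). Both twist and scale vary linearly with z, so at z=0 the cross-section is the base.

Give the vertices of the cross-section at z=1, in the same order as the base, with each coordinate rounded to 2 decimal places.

t = z/height = 1/2 = 0.5
s = 1 + (scale-1)·z/height = 1 + (0.38-1)·1/2 = 0.690000
θ = twist·z/height = -275°·1/2 = -137.5000° = -2.399828 rad
cos θ = -0.737277, sin θ = -0.675590 (intermediates below are computed at full precision and shown rounded to 5 d.p.)
v1: (-4.5,4.5) → rotate → (6.35790,-0.27759) → ×s → (4.38695,-0.19154) → (4.39,-0.19)
v2: (-4,0) → rotate → (2.94911,2.70236) → ×s → (2.03489,1.86463) → (2.03,1.86)
v3: (0.5,-5) → rotate → (-3.74659,3.34859) → ×s → (-2.58515,2.31053) → (-2.59,2.31)
v4: (2.5,-4) → rotate → (-4.54555,1.26013) → ×s → (-3.13643,0.86949) → (-3.14,0.87)
v5: (3,-3.5) → rotate → (-4.57640,0.55370) → ×s → (-3.15771,0.38205) → (-3.16,0.38)
v6: (4.5,1) → rotate → (-2.64216,-3.77743) → ×s → (-1.82309,-2.60643) → (-1.82,-2.61)
v7: (0.5,3) → rotate → (1.65813,-2.54963) → ×s → (1.14411,-1.75924) → (1.14,-1.76)
v8: (-3.5,4.5) → rotate → (5.62063,-0.95318) → ×s → (3.87823,-0.65770) → (3.88,-0.66)

Cross-section at z=1: (4.39,-0.19) (2.03,1.86) (-2.59,2.31) (-3.14,0.87) (-3.16,0.38) (-1.82,-2.61) (1.14,-1.76) (3.88,-0.66)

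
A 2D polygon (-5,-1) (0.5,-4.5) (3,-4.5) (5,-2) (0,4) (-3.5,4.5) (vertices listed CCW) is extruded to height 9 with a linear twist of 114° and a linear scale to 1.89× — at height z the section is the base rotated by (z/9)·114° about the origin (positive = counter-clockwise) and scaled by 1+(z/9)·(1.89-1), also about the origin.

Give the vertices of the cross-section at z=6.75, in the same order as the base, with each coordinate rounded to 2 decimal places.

t = z/height = 6.75/9 = 0.75
s = 1 + (scale-1)·z/height = 1 + (1.89-1)·6.75/9 = 1.667500
θ = twist·z/height = 114°·6.75/9 = 85.5000° = 1.492257 rad
cos θ = 0.078459, sin θ = 0.996917 (intermediates below are computed at full precision and shown rounded to 5 d.p.)
v1: (-5,-1) → rotate → (0.60462,-5.06305) → ×s → (1.00821,-8.44263) → (1.01,-8.44)
v2: (0.5,-4.5) → rotate → (4.52536,0.14539) → ×s → (7.54603,0.24244) → (7.55,0.24)
v3: (3,-4.5) → rotate → (4.72151,2.63769) → ×s → (7.87311,4.39834) → (7.87,4.40)
v4: (5,-2) → rotate → (2.38613,4.82767) → ×s → (3.97887,8.05014) → (3.98,8.05)
v5: (0,4) → rotate → (-3.98767,0.31384) → ×s → (-6.64944,0.52332) → (-6.65,0.52)
v6: (-3.5,4.5) → rotate → (-4.76073,-3.13614) → ×s → (-7.93853,-5.22952) → (-7.94,-5.23)

Cross-section at z=6.75: (1.01,-8.44) (7.55,0.24) (7.87,4.40) (3.98,8.05) (-6.65,0.52) (-7.94,-5.23)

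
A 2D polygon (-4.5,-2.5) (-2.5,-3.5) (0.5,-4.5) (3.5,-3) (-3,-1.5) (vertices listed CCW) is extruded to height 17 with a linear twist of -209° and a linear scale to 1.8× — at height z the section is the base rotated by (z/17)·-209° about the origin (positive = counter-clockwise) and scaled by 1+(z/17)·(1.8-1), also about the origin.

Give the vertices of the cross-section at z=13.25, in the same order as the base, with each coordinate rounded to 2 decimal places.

t = z/height = 13.25/17 = 0.779412
s = 1 + (scale-1)·z/height = 1 + (1.8-1)·13.25/17 = 1.623529
θ = twist·z/height = -209°·13.25/17 = -162.8971° = -2.843090 rad
cos θ = -0.955778, sin θ = -0.294089 (intermediates below are computed at full precision and shown rounded to 5 d.p.)
v1: (-4.5,-2.5) → rotate → (3.56578,3.71285) → ×s → (5.78914,6.02792) → (5.79,6.03)
v2: (-2.5,-3.5) → rotate → (1.36013,4.08045) → ×s → (2.20821,6.62472) → (2.21,6.62)
v3: (0.5,-4.5) → rotate → (-1.80129,4.15396) → ×s → (-2.92445,6.74407) → (-2.92,6.74)
v4: (3.5,-3) → rotate → (-4.22749,1.83802) → ×s → (-6.86346,2.98408) → (-6.86,2.98)
v5: (-3,-1.5) → rotate → (2.42620,2.31594) → ×s → (3.93901,3.75999) → (3.94,3.76)

Cross-section at z=13.25: (5.79,6.03) (2.21,6.62) (-2.92,6.74) (-6.86,2.98) (3.94,3.76)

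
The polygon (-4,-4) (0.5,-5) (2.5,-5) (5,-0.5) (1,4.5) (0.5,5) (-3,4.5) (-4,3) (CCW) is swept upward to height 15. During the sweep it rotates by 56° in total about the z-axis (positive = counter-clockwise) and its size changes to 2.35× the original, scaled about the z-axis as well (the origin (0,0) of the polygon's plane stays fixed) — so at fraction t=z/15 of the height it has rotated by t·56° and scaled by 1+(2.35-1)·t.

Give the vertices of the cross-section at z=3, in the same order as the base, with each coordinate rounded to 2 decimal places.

Cross-section at z=3: (-4.00,-5.97) (1.86,-6.11) (4.35,-5.61) (6.35,0.61) (0.14,5.85) (-0.61,6.35) (-4.85,4.87) (-5.72,2.75)

t = z/height = 3/15 = 0.2
s = 1 + (scale-1)·z/height = 1 + (2.35-1)·3/15 = 1.270000
θ = twist·z/height = 56°·3/15 = 11.2000° = 0.195477 rad
cos θ = 0.980955, sin θ = 0.194234 (intermediates below are computed at full precision and shown rounded to 5 d.p.)
v1: (-4,-4) → rotate → (-3.14688,-4.70076) → ×s → (-3.99654,-5.96996) → (-4.00,-5.97)
v2: (0.5,-5) → rotate → (1.46165,-4.80766) → ×s → (1.85629,-6.10573) → (1.86,-6.11)
v3: (2.5,-5) → rotate → (3.42356,-4.41919) → ×s → (4.34792,-5.61237) → (4.35,-5.61)
v4: (5,-0.5) → rotate → (5.00189,0.48069) → ×s → (6.35240,0.61048) → (6.35,0.61)
v5: (1,4.5) → rotate → (0.10690,4.60853) → ×s → (0.13576,5.85284) → (0.14,5.85)
v6: (0.5,5) → rotate → (-0.48069,5.00189) → ×s → (-0.61048,6.35240) → (-0.61,6.35)
v7: (-3,4.5) → rotate → (-3.81692,3.83160) → ×s → (-4.84749,4.86613) → (-4.85,4.87)
v8: (-4,3) → rotate → (-4.50652,2.16593) → ×s → (-5.72329,2.75073) → (-5.72,2.75)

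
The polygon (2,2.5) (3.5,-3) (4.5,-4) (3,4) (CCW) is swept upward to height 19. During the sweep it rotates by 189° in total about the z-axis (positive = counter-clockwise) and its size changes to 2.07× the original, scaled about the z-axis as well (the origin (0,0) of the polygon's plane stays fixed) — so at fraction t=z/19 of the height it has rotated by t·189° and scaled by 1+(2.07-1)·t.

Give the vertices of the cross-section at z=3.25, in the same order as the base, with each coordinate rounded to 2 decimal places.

Cross-section at z=3.25: (0.42,3.76) (5.40,-0.78) (7.03,-1.15) (0.47,5.90)

t = z/height = 3.25/19 = 0.171053
s = 1 + (scale-1)·z/height = 1 + (2.07-1)·3.25/19 = 1.183026
θ = twist·z/height = 189°·3.25/19 = 32.3289° = 0.564247 rad
cos θ = 0.844992, sin θ = 0.534779 (intermediates below are computed at full precision and shown rounded to 5 d.p.)
v1: (2,2.5) → rotate → (0.35304,3.18204) → ×s → (0.41765,3.76443) → (0.42,3.76)
v2: (3.5,-3) → rotate → (4.56181,-0.66325) → ×s → (5.39674,-0.78464) → (5.40,-0.78)
v3: (4.5,-4) → rotate → (5.94158,-0.97346) → ×s → (7.02905,-1.15163) → (7.03,-1.15)
v4: (3,4) → rotate → (0.39586,4.98431) → ×s → (0.46831,5.89656) → (0.47,5.90)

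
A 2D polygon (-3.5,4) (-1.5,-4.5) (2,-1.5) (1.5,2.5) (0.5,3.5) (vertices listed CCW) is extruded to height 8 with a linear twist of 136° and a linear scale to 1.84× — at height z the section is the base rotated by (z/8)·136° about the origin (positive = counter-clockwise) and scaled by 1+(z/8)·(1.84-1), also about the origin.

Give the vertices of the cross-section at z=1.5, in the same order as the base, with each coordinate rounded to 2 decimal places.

Cross-section at z=1.5: (-5.65,2.43) (0.68,-5.45) (2.84,-0.57) (0.32,3.36) (-1.22,3.91)

t = z/height = 1.5/8 = 0.1875
s = 1 + (scale-1)·z/height = 1 + (1.84-1)·1.5/8 = 1.157500
θ = twist·z/height = 136°·1.5/8 = 25.5000° = 0.445059 rad
cos θ = 0.902585, sin θ = 0.430511 (intermediates below are computed at full precision and shown rounded to 5 d.p.)
v1: (-3.5,4) → rotate → (-4.88109,2.10355) → ×s → (-5.64987,2.43486) → (-5.65,2.43)
v2: (-1.5,-4.5) → rotate → (0.58342,-4.70740) → ×s → (0.67531,-5.44882) → (0.68,-5.45)
v3: (2,-1.5) → rotate → (2.45094,-0.49286) → ×s → (2.83696,-0.57048) → (2.84,-0.57)
v4: (1.5,2.5) → rotate → (0.27760,2.90223) → ×s → (0.32132,3.35933) → (0.32,3.36)
v5: (0.5,3.5) → rotate → (-1.05550,3.37430) → ×s → (-1.22174,3.90576) → (-1.22,3.91)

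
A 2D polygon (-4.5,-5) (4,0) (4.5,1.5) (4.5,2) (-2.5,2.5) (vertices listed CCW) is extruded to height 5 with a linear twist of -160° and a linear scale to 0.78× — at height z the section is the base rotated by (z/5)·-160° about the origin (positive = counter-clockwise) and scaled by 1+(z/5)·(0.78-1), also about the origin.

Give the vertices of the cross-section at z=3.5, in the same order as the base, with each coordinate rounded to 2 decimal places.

t = z/height = 3.5/5 = 0.7
s = 1 + (scale-1)·z/height = 1 + (0.78-1)·3.5/5 = 0.846000
θ = twist·z/height = -160°·3.5/5 = -112.0000° = -1.954769 rad
cos θ = -0.374607, sin θ = -0.927184 (intermediates below are computed at full precision and shown rounded to 5 d.p.)
v1: (-4.5,-5) → rotate → (-2.95019,6.04536) → ×s → (-2.49586,5.11437) → (-2.50,5.11)
v2: (4,0) → rotate → (-1.49843,-3.70874) → ×s → (-1.26767,-3.13759) → (-1.27,-3.14)
v3: (4.5,1.5) → rotate → (-0.29495,-4.73424) → ×s → (-0.24953,-4.00516) → (-0.25,-4.01)
v4: (4.5,2) → rotate → (0.16864,-4.92154) → ×s → (0.14267,-4.16362) → (0.14,-4.16)
v5: (-2.5,2.5) → rotate → (3.25448,1.38144) → ×s → (2.75329,1.16870) → (2.75,1.17)

Cross-section at z=3.5: (-2.50,5.11) (-1.27,-3.14) (-0.25,-4.01) (0.14,-4.16) (2.75,1.17)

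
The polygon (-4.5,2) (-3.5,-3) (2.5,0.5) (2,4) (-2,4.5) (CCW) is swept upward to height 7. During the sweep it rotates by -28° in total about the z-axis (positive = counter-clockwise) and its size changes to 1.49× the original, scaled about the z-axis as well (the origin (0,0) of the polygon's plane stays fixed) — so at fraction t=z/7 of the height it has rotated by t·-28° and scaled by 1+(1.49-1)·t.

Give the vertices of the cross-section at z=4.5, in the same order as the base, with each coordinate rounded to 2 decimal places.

Cross-section at z=4.5: (-4.82,4.33) (-5.60,-2.33) (3.33,-0.39) (4.13,4.19) (-0.67,6.44)

t = z/height = 4.5/7 = 0.642857
s = 1 + (scale-1)·z/height = 1 + (1.49-1)·4.5/7 = 1.315000
θ = twist·z/height = -28°·4.5/7 = -18.0000° = -0.314159 rad
cos θ = 0.951057, sin θ = -0.309017 (intermediates below are computed at full precision and shown rounded to 5 d.p.)
v1: (-4.5,2) → rotate → (-3.66172,3.29269) → ×s → (-4.81516,4.32989) → (-4.82,4.33)
v2: (-3.5,-3) → rotate → (-4.25575,-1.77161) → ×s → (-5.59631,-2.32967) → (-5.60,-2.33)
v3: (2.5,0.5) → rotate → (2.53215,-0.29701) → ×s → (3.32978,-0.39057) → (3.33,-0.39)
v4: (2,4) → rotate → (3.13818,3.18619) → ×s → (4.12671,4.18984) → (4.13,4.19)
v5: (-2,4.5) → rotate → (-0.51154,4.89779) → ×s → (-0.67267,6.44059) → (-0.67,6.44)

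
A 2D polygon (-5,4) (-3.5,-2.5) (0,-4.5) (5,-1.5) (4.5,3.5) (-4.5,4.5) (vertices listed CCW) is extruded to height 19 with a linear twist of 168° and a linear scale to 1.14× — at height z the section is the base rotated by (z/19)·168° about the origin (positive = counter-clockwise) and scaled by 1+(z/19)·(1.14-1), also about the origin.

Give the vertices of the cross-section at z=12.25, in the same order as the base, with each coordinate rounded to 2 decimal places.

Cross-section at z=12.25: (-2.43,-6.55) (3.79,-2.77) (4.66,1.54) (-0.16,5.69) (-5.16,3.46) (-3.12,-6.20)

t = z/height = 12.25/19 = 0.644737
s = 1 + (scale-1)·z/height = 1 + (1.14-1)·12.25/19 = 1.090263
θ = twist·z/height = 168°·12.25/19 = 108.3158° = 1.890467 rad
cos θ = -0.314254, sin θ = 0.949339 (intermediates below are computed at full precision and shown rounded to 5 d.p.)
v1: (-5,4) → rotate → (-2.22609,-6.00371) → ×s → (-2.42702,-6.54562) → (-2.43,-6.55)
v2: (-3.5,-2.5) → rotate → (3.47324,-2.53705) → ×s → (3.78674,-2.76605) → (3.79,-2.77)
v3: (0,-4.5) → rotate → (4.27203,1.41414) → ×s → (4.65763,1.54179) → (4.66,1.54)
v4: (5,-1.5) → rotate → (-0.14726,5.21808) → ×s → (-0.16055,5.68908) → (-0.16,5.69)
v5: (4.5,3.5) → rotate → (-4.73683,3.17214) → ×s → (-5.16439,3.45846) → (-5.16,3.46)
v6: (-4.5,4.5) → rotate → (-2.85788,-5.68617) → ×s → (-3.11584,-6.19942) → (-3.12,-6.20)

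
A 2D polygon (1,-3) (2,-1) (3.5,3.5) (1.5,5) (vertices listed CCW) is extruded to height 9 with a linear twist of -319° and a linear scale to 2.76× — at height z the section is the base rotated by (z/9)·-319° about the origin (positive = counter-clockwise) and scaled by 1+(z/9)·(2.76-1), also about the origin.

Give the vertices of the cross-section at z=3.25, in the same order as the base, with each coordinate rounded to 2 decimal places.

Cross-section at z=3.25: (-5.14,0.61) (-2.87,-2.26) (2.74,-7.62) (6.36,-5.70)

t = z/height = 3.25/9 = 0.361111
s = 1 + (scale-1)·z/height = 1 + (2.76-1)·3.25/9 = 1.635556
θ = twist·z/height = -319°·3.25/9 = -115.1944° = -2.010522 rad
cos θ = -0.425692, sin θ = -0.904868 (intermediates below are computed at full precision and shown rounded to 5 d.p.)
v1: (1,-3) → rotate → (-3.14030,0.37221) → ×s → (-5.13613,0.60876) → (-5.14,0.61)
v2: (2,-1) → rotate → (-1.75625,-1.38405) → ×s → (-2.87245,-2.26368) → (-2.87,-2.26)
v3: (3.5,3.5) → rotate → (1.67712,-4.65696) → ×s → (2.74302,-7.61672) → (2.74,-7.62)
v4: (1.5,5) → rotate → (3.88580,-3.48576) → ×s → (6.35545,-5.70115) → (6.36,-5.70)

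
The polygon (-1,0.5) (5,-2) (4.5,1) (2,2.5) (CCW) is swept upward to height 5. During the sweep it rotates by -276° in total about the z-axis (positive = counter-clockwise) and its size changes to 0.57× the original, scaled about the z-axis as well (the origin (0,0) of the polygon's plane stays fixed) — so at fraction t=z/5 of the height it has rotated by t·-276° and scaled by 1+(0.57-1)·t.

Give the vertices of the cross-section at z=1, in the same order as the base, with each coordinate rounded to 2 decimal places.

t = z/height = 1/5 = 0.2
s = 1 + (scale-1)·z/height = 1 + (0.57-1)·1/5 = 0.914000
θ = twist·z/height = -276°·1/5 = -55.2000° = -0.963422 rad
cos θ = 0.570714, sin θ = -0.821149 (intermediates below are computed at full precision and shown rounded to 5 d.p.)
v1: (-1,0.5) → rotate → (-0.16014,1.10651) → ×s → (-0.14637,1.01135) → (-0.15,1.01)
v2: (5,-2) → rotate → (1.21127,-5.24717) → ×s → (1.10710,-4.79592) → (1.11,-4.80)
v3: (4.5,1) → rotate → (3.38936,-3.12446) → ×s → (3.09788,-2.85575) → (3.10,-2.86)
v4: (2,2.5) → rotate → (3.19430,-0.21551) → ×s → (2.91959,-0.19698) → (2.92,-0.20)

Cross-section at z=1: (-0.15,1.01) (1.11,-4.80) (3.10,-2.86) (2.92,-0.20)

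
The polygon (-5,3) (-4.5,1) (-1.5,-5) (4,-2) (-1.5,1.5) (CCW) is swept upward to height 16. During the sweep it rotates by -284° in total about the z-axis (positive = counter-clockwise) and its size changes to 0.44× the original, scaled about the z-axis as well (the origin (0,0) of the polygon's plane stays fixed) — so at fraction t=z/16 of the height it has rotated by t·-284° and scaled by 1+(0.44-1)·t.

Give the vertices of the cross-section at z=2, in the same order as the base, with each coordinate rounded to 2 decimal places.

t = z/height = 2/16 = 0.125
s = 1 + (scale-1)·z/height = 1 + (0.44-1)·2/16 = 0.930000
θ = twist·z/height = -284°·2/16 = -35.5000° = -0.619592 rad
cos θ = 0.814116, sin θ = -0.580703 (intermediates below are computed at full precision and shown rounded to 5 d.p.)
v1: (-5,3) → rotate → (-2.32847,5.34586) → ×s → (-2.16548,4.97165) → (-2.17,4.97)
v2: (-4.5,1) → rotate → (-3.08282,3.42728) → ×s → (-2.86702,3.18737) → (-2.87,3.19)
v3: (-1.5,-5) → rotate → (-4.12469,-3.19952) → ×s → (-3.83596,-2.97556) → (-3.84,-2.98)
v4: (4,-2) → rotate → (2.09506,-3.95104) → ×s → (1.94840,-3.67447) → (1.95,-3.67)
v5: (-1.5,1.5) → rotate → (-0.35012,2.09223) → ×s → (-0.32561,1.94577) → (-0.33,1.95)

Cross-section at z=2: (-2.17,4.97) (-2.87,3.19) (-3.84,-2.98) (1.95,-3.67) (-0.33,1.95)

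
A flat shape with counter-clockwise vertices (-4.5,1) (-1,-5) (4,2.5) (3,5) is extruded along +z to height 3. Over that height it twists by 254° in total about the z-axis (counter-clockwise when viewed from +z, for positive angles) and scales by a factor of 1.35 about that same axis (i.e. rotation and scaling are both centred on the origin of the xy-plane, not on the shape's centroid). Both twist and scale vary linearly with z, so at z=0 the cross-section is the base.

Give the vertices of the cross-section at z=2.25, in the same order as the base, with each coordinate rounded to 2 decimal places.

Cross-section at z=2.25: (5.82,-0.21) (0.09,6.44) (-4.39,-4.02) (-2.57,-6.90)

t = z/height = 2.25/3 = 0.75
s = 1 + (scale-1)·z/height = 1 + (1.35-1)·2.25/3 = 1.262500
θ = twist·z/height = 254°·2.25/3 = 190.5000° = 3.324852 rad
cos θ = -0.983255, sin θ = -0.182236 (intermediates below are computed at full precision and shown rounded to 5 d.p.)
v1: (-4.5,1) → rotate → (4.60688,-0.16320) → ×s → (5.81619,-0.20603) → (5.82,-0.21)
v2: (-1,-5) → rotate → (0.07208,5.09851) → ×s → (0.09100,6.43687) → (0.09,6.44)
v3: (4,2.5) → rotate → (-3.47743,-3.18708) → ×s → (-4.39026,-4.02369) → (-4.39,-4.02)
v4: (3,5) → rotate → (-2.03859,-5.46298) → ×s → (-2.57372,-6.89701) → (-2.57,-6.90)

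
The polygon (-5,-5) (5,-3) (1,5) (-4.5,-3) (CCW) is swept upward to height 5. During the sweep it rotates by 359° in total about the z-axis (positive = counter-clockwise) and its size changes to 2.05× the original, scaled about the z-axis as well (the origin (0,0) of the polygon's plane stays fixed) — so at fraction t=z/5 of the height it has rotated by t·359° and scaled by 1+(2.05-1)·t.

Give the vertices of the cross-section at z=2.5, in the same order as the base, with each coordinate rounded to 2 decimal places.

Cross-section at z=2.5: (7.69,7.56) (-7.58,4.64) (-1.59,-7.61) (6.90,4.51)

t = z/height = 2.5/5 = 0.5
s = 1 + (scale-1)·z/height = 1 + (2.05-1)·2.5/5 = 1.525000
θ = twist·z/height = 359°·2.5/5 = 179.5000° = 3.132866 rad
cos θ = -0.999962, sin θ = 0.008727 (intermediates below are computed at full precision and shown rounded to 5 d.p.)
v1: (-5,-5) → rotate → (5.04344,4.95618) → ×s → (7.69125,7.55817) → (7.69,7.56)
v2: (5,-3) → rotate → (-4.97363,3.04352) → ×s → (-7.58479,4.64137) → (-7.58,4.64)
v3: (1,5) → rotate → (-1.04359,-4.99108) → ×s → (-1.59148,-7.61140) → (-1.59,-7.61)
v4: (-4.5,-3) → rotate → (4.52601,2.96062) → ×s → (6.90216,4.51494) → (6.90,4.51)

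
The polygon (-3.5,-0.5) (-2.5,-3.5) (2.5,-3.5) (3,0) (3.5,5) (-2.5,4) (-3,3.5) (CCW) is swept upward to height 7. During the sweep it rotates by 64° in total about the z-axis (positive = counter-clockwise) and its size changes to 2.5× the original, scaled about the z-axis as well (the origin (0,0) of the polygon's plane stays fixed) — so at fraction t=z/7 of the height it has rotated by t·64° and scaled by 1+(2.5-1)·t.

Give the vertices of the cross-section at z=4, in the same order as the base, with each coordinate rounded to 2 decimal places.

t = z/height = 4/7 = 0.571429
s = 1 + (scale-1)·z/height = 1 + (2.5-1)·4/7 = 1.857143
θ = twist·z/height = 64°·4/7 = 36.5714° = 0.638292 rad
cos θ = 0.803115, sin θ = 0.595824 (intermediates below are computed at full precision and shown rounded to 5 d.p.)
v1: (-3.5,-0.5) → rotate → (-2.51299,-2.48694) → ×s → (-4.66698,-4.61861) → (-4.67,-4.62)
v2: (-2.5,-3.5) → rotate → (0.07760,-4.30046) → ×s → (0.14411,-7.98657) → (0.14,-7.99)
v3: (2.5,-3.5) → rotate → (4.09317,-1.32134) → ×s → (7.60161,-2.45392) → (7.60,-2.45)
v4: (3,0) → rotate → (2.40934,1.78747) → ×s → (4.47450,3.31959) → (4.47,3.32)
v5: (3.5,5) → rotate → (-0.16822,6.10096) → ×s → (-0.31241,11.33035) → (-0.31,11.33)
v6: (-2.5,4) → rotate → (-4.39108,1.72290) → ×s → (-8.15487,3.19967) → (-8.15,3.20)
v7: (-3,3.5) → rotate → (-4.49473,1.02343) → ×s → (-8.34736,1.90065) → (-8.35,1.90)

Cross-section at z=4: (-4.67,-4.62) (0.14,-7.99) (7.60,-2.45) (4.47,3.32) (-0.31,11.33) (-8.15,3.20) (-8.35,1.90)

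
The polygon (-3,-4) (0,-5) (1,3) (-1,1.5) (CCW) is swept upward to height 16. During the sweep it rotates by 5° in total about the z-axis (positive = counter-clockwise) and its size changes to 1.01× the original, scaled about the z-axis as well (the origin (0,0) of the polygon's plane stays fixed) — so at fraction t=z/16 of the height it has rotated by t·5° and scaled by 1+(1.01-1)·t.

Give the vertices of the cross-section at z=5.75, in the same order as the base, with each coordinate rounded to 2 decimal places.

t = z/height = 5.75/16 = 0.359375
s = 1 + (scale-1)·z/height = 1 + (1.01-1)·5.75/16 = 1.003594
θ = twist·z/height = 5°·5.75/16 = 1.7969° = 0.031361 rad
cos θ = 0.999508, sin θ = 0.031356 (intermediates below are computed at full precision and shown rounded to 5 d.p.)
v1: (-3,-4) → rotate → (-2.87310,-4.09210) → ×s → (-2.88343,-4.10681) → (-2.88,-4.11)
v2: (0,-5) → rotate → (0.15678,-4.99754) → ×s → (0.15734,-5.01550) → (0.16,-5.02)
v3: (1,3) → rotate → (0.90544,3.02988) → ×s → (0.90869,3.04077) → (0.91,3.04)
v4: (-1,1.5) → rotate → (-1.04654,1.46791) → ×s → (-1.05030,1.47318) → (-1.05,1.47)

Cross-section at z=5.75: (-2.88,-4.11) (0.16,-5.02) (0.91,3.04) (-1.05,1.47)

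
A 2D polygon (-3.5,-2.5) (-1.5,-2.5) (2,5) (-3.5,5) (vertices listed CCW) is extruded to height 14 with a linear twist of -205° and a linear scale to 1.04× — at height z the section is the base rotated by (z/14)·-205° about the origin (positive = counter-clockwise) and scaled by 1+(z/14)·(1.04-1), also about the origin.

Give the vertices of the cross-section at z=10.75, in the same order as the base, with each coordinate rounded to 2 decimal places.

Cross-section at z=10.75: (2.34,3.76) (0.44,2.97) (0.08,-5.55) (5.31,-3.37)

t = z/height = 10.75/14 = 0.767857
s = 1 + (scale-1)·z/height = 1 + (1.04-1)·10.75/14 = 1.030714
θ = twist·z/height = -205°·10.75/14 = -157.4107° = -2.747335 rad
cos θ = -0.923282, sin θ = -0.384123 (intermediates below are computed at full precision and shown rounded to 5 d.p.)
v1: (-3.5,-2.5) → rotate → (2.27118,3.65263) → ×s → (2.34094,3.76482) → (2.34,3.76)
v2: (-1.5,-2.5) → rotate → (0.42462,2.88439) → ×s → (0.43766,2.97298) → (0.44,2.97)
v3: (2,5) → rotate → (0.07405,-5.38466) → ×s → (0.07632,-5.55004) → (0.08,-5.55)
v4: (-3.5,5) → rotate → (5.15210,-3.27198) → ×s → (5.31034,-3.37248) → (5.31,-3.37)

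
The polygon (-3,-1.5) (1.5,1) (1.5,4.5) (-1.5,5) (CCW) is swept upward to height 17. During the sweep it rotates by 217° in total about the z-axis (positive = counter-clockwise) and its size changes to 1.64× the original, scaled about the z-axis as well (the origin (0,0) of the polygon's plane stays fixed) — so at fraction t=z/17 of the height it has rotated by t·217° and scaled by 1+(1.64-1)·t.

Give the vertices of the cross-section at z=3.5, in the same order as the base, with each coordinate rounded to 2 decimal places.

Cross-section at z=3.5: (-1.22,-3.59) (0.41,2.00) (-2.37,4.82) (-5.19,2.83)

t = z/height = 3.5/17 = 0.205882
s = 1 + (scale-1)·z/height = 1 + (1.64-1)·3.5/17 = 1.131765
θ = twist·z/height = 217°·3.5/17 = 44.6765° = 0.779752 rad
cos θ = 0.711088, sin θ = 0.703103 (intermediates below are computed at full precision and shown rounded to 5 d.p.)
v1: (-3,-1.5) → rotate → (-1.07861,-3.17594) → ×s → (-1.22073,-3.59442) → (-1.22,-3.59)
v2: (1.5,1) → rotate → (0.36353,1.76574) → ×s → (0.41143,1.99840) → (0.41,2.00)
v3: (1.5,4.5) → rotate → (-2.09733,4.25455) → ×s → (-2.37368,4.81515) → (-2.37,4.82)
v4: (-1.5,5) → rotate → (-4.58215,2.50079) → ×s → (-5.18591,2.83030) → (-5.19,2.83)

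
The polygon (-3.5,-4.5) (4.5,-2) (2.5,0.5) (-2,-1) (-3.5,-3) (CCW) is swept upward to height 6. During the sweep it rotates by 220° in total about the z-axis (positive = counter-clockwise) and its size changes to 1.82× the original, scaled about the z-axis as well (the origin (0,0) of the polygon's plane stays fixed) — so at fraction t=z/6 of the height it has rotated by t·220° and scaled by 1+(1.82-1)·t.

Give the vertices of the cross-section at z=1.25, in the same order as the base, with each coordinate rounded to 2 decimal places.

Cross-section at z=1.25: (0.92,-6.61) (5.35,2.15) (1.62,2.51) (-0.79,-2.50) (-0.34,-5.39)

t = z/height = 1.25/6 = 0.208333
s = 1 + (scale-1)·z/height = 1 + (1.82-1)·1.25/6 = 1.170833
θ = twist·z/height = 220°·1.25/6 = 45.8333° = 0.799943 rad
cos θ = 0.696748, sin θ = 0.717316 (intermediates below are computed at full precision and shown rounded to 5 d.p.)
v1: (-3.5,-4.5) → rotate → (0.78930,-5.64597) → ×s → (0.92414,-6.61049) → (0.92,-6.61)
v2: (4.5,-2) → rotate → (4.57000,1.83443) → ×s → (5.35071,2.14781) → (5.35,2.15)
v3: (2.5,0.5) → rotate → (1.38321,2.14166) → ×s → (1.61951,2.50753) → (1.62,2.51)
v4: (-2,-1) → rotate → (-0.67618,-2.13138) → ×s → (-0.79169,-2.49549) → (-0.79,-2.50)
v5: (-3.5,-3) → rotate → (-0.28667,-4.60085) → ×s → (-0.33564,-5.38683) → (-0.34,-5.39)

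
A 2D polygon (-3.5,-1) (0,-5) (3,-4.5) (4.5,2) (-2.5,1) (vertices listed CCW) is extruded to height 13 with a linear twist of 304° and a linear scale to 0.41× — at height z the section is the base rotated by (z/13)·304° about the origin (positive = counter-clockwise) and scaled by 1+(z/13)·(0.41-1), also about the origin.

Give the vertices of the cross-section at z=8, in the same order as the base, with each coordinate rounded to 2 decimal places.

t = z/height = 8/13 = 0.615385
s = 1 + (scale-1)·z/height = 1 + (0.41-1)·8/13 = 0.636923
θ = twist·z/height = 304°·8/13 = 187.0769° = 3.265108 rad
cos θ = -0.992382, sin θ = -0.123202 (intermediates below are computed at full precision and shown rounded to 5 d.p.)
v1: (-3.5,-1) → rotate → (3.35013,1.42359) → ×s → (2.13378,0.90672) → (2.13,0.91)
v2: (0,-5) → rotate → (-0.61601,4.96191) → ×s → (-0.39235,3.16035) → (-0.39,3.16)
v3: (3,-4.5) → rotate → (-3.53155,4.09611) → ×s → (-2.24933,2.60891) → (-2.25,2.61)
v4: (4.5,2) → rotate → (-4.21931,-2.53917) → ×s → (-2.68738,-1.61726) → (-2.69,-1.62)
v5: (-2.5,1) → rotate → (2.60416,-0.68438) → ×s → (1.65865,-0.43590) → (1.66,-0.44)

Cross-section at z=8: (2.13,0.91) (-0.39,3.16) (-2.25,2.61) (-2.69,-1.62) (1.66,-0.44)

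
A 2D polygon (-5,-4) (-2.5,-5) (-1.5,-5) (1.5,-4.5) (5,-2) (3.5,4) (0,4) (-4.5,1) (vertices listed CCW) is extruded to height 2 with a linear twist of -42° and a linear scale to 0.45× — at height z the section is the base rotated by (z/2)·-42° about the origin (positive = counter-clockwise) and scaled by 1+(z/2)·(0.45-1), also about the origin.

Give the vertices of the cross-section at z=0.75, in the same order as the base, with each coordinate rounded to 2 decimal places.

t = z/height = 0.75/2 = 0.375
s = 1 + (scale-1)·z/height = 1 + (0.45-1)·0.75/2 = 0.793750
θ = twist·z/height = -42°·0.75/2 = -15.7500° = -0.274889 rad
cos θ = 0.962455, sin θ = -0.271440 (intermediates below are computed at full precision and shown rounded to 5 d.p.)
v1: (-5,-4) → rotate → (-5.89804,-2.49262) → ×s → (-4.68157,-1.97852) → (-4.68,-1.98)
v2: (-2.5,-5) → rotate → (-3.76334,-4.13368) → ×s → (-2.98715,-3.28110) → (-2.99,-3.28)
v3: (-1.5,-5) → rotate → (-2.80089,-4.40512) → ×s → (-2.22320,-3.49656) → (-2.22,-3.50)
v4: (1.5,-4.5) → rotate → (0.22220,-4.73821) → ×s → (0.17637,-3.76095) → (0.18,-3.76)
v5: (5,-2) → rotate → (4.26940,-3.28211) → ×s → (3.38883,-2.60518) → (3.39,-2.61)
v6: (3.5,4) → rotate → (4.45436,2.89978) → ×s → (3.53564,2.30170) → (3.54,2.30)
v7: (0,4) → rotate → (1.08576,3.84982) → ×s → (0.86182,3.05580) → (0.86,3.06)
v8: (-4.5,1) → rotate → (-4.05961,2.18394) → ×s → (-3.22231,1.73350) → (-3.22,1.73)

Cross-section at z=0.75: (-4.68,-1.98) (-2.99,-3.28) (-2.22,-3.50) (0.18,-3.76) (3.39,-2.61) (3.54,2.30) (0.86,3.06) (-3.22,1.73)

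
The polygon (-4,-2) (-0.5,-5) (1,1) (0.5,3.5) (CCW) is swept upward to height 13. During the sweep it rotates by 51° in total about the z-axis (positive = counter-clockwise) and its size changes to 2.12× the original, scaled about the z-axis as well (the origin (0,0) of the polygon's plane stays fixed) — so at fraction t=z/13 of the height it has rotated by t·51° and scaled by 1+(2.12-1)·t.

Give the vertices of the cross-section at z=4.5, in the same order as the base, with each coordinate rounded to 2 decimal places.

Cross-section at z=4.5: (-4.45,-4.33) (1.44,-6.82) (0.90,1.74) (-0.81,4.84)

t = z/height = 4.5/13 = 0.346154
s = 1 + (scale-1)·z/height = 1 + (2.12-1)·4.5/13 = 1.387692
θ = twist·z/height = 51°·4.5/13 = 17.6538° = 0.308118 rad
cos θ = 0.952906, sin θ = 0.303266 (intermediates below are computed at full precision and shown rounded to 5 d.p.)
v1: (-4,-2) → rotate → (-3.20509,-3.11887) → ×s → (-4.44768,-4.32804) → (-4.45,-4.33)
v2: (-0.5,-5) → rotate → (1.03987,-4.91616) → ×s → (1.44303,-6.82212) → (1.44,-6.82)
v3: (1,1) → rotate → (0.64964,1.25617) → ×s → (0.90150,1.74318) → (0.90,1.74)
v4: (0.5,3.5) → rotate → (-0.58498,3.48680) → ×s → (-0.81177,4.83861) → (-0.81,4.84)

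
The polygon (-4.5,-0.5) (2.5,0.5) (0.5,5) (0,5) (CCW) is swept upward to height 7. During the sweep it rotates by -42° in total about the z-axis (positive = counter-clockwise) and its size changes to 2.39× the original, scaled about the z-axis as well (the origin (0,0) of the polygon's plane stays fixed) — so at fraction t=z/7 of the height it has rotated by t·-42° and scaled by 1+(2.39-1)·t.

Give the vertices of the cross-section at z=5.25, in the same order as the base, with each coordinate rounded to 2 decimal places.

Cross-section at z=5.25: (-8.37,3.93) (4.89,-1.80) (6.21,8.17) (5.34,8.71)

t = z/height = 5.25/7 = 0.75
s = 1 + (scale-1)·z/height = 1 + (2.39-1)·5.25/7 = 2.042500
θ = twist·z/height = -42°·5.25/7 = -31.5000° = -0.549779 rad
cos θ = 0.852640, sin θ = -0.522499 (intermediates below are computed at full precision and shown rounded to 5 d.p.)
v1: (-4.5,-0.5) → rotate → (-4.09813,1.92492) → ×s → (-8.37043,3.93166) → (-8.37,3.93)
v2: (2.5,0.5) → rotate → (2.39285,-0.87993) → ×s → (4.88740,-1.79725) → (4.89,-1.80)
v3: (0.5,5) → rotate → (3.03881,4.00195) → ×s → (6.20678,8.17399) → (6.21,8.17)
v4: (0,5) → rotate → (2.61249,4.26320) → ×s → (5.33602,8.70759) → (5.34,8.71)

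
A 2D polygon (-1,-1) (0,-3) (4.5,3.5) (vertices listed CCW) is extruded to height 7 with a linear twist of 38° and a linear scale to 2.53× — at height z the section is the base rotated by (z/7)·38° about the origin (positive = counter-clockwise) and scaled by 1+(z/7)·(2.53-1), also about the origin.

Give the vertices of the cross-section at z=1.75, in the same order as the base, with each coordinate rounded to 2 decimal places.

t = z/height = 1.75/7 = 0.25
s = 1 + (scale-1)·z/height = 1 + (2.53-1)·1.75/7 = 1.382500
θ = twist·z/height = 38°·1.75/7 = 9.5000° = 0.165806 rad
cos θ = 0.986286, sin θ = 0.165048 (intermediates below are computed at full precision and shown rounded to 5 d.p.)
v1: (-1,-1) → rotate → (-0.82124,-1.15133) → ×s → (-1.13536,-1.59172) → (-1.14,-1.59)
v2: (0,-3) → rotate → (0.49514,-2.95886) → ×s → (0.68453,-4.09062) → (0.68,-4.09)
v3: (4.5,3.5) → rotate → (3.86062,4.19471) → ×s → (5.33731,5.79919) → (5.34,5.80)

Cross-section at z=1.75: (-1.14,-1.59) (0.68,-4.09) (5.34,5.80)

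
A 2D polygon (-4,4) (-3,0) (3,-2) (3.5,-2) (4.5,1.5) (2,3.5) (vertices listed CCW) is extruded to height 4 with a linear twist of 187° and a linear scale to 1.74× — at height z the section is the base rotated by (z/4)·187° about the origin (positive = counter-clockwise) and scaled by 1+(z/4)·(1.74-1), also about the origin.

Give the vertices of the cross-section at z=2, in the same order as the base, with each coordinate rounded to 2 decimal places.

t = z/height = 2/4 = 0.5
s = 1 + (scale-1)·z/height = 1 + (1.74-1)·2/4 = 1.370000
θ = twist·z/height = 187°·2/4 = 93.5000° = 1.631883 rad
cos θ = -0.061049, sin θ = 0.998135 (intermediates below are computed at full precision and shown rounded to 5 d.p.)
v1: (-4,4) → rotate → (-3.74835,-4.23673) → ×s → (-5.13523,-5.80432) → (-5.14,-5.80)
v2: (-3,0) → rotate → (0.18315,-2.99440) → ×s → (0.25091,-4.10233) → (0.25,-4.10)
v3: (3,-2) → rotate → (1.81312,3.11650) → ×s → (2.48398,4.26961) → (2.48,4.27)
v4: (3.5,-2) → rotate → (1.78260,3.61557) → ×s → (2.44216,4.95333) → (2.44,4.95)
v5: (4.5,1.5) → rotate → (-1.77192,4.40003) → ×s → (-2.42753,6.02805) → (-2.43,6.03)
v6: (2,3.5) → rotate → (-3.61557,1.78260) → ×s → (-4.95333,2.44216) → (-4.95,2.44)

Cross-section at z=2: (-5.14,-5.80) (0.25,-4.10) (2.48,4.27) (2.44,4.95) (-2.43,6.03) (-4.95,2.44)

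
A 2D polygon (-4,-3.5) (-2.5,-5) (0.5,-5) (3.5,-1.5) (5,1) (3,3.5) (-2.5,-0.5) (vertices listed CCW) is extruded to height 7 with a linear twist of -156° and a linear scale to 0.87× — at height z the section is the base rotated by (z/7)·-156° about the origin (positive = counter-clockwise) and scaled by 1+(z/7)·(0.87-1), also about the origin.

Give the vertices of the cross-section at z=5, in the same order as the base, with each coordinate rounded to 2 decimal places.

t = z/height = 5/7 = 0.714286
s = 1 + (scale-1)·z/height = 1 + (0.87-1)·5/7 = 0.907143
θ = twist·z/height = -156°·5/7 = -111.4286° = -1.944795 rad
cos θ = -0.365341, sin θ = -0.930874 (intermediates below are computed at full precision and shown rounded to 5 d.p.)
v1: (-4,-3.5) → rotate → (-1.79669,5.00219) → ×s → (-1.62986,4.53770) → (-1.63,4.54)
v2: (-2.5,-5) → rotate → (-3.74102,4.15389) → ×s → (-3.39364,3.76817) → (-3.39,3.77)
v3: (0.5,-5) → rotate → (-4.83704,1.36127) → ×s → (-4.38789,1.23486) → (-4.39,1.23)
v4: (3.5,-1.5) → rotate → (-2.67500,-2.71005) → ×s → (-2.42661,-2.45840) → (-2.43,-2.46)
v5: (5,1) → rotate → (-0.89583,-5.01971) → ×s → (-0.81265,-4.55359) → (-0.81,-4.55)
v6: (3,3.5) → rotate → (2.16204,-4.07131) → ×s → (1.96127,-3.69326) → (1.96,-3.69)
v7: (-2.5,-0.5) → rotate → (0.44792,2.50985) → ×s → (0.40632,2.27680) → (0.41,2.28)

Cross-section at z=5: (-1.63,4.54) (-3.39,3.77) (-4.39,1.23) (-2.43,-2.46) (-0.81,-4.55) (1.96,-3.69) (0.41,2.28)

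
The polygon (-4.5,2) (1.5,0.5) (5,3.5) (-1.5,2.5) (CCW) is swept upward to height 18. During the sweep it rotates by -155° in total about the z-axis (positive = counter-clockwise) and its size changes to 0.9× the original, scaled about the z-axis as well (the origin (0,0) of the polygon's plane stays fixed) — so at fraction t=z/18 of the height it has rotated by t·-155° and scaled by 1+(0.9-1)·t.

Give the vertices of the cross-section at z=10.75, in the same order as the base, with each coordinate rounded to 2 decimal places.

Cross-section at z=10.75: (2.07,4.14) (0.41,-1.43) (3.08,-4.84) (2.41,1.30)

t = z/height = 10.75/18 = 0.597222
s = 1 + (scale-1)·z/height = 1 + (0.9-1)·10.75/18 = 0.940278
θ = twist·z/height = -155°·10.75/18 = -92.5694° = -1.615642 rad
cos θ = -0.044830, sin θ = -0.998995 (intermediates below are computed at full precision and shown rounded to 5 d.p.)
v1: (-4.5,2) → rotate → (2.19973,4.40582) → ×s → (2.06835,4.14269) → (2.07,4.14)
v2: (1.5,0.5) → rotate → (0.43225,-1.52091) → ×s → (0.40644,-1.43008) → (0.41,-1.43)
v3: (5,3.5) → rotate → (3.27233,-5.15188) → ×s → (3.07690,-4.84420) → (3.08,-4.84)
v4: (-1.5,2.5) → rotate → (2.56473,1.38642) → ×s → (2.41156,1.30362) → (2.41,1.30)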